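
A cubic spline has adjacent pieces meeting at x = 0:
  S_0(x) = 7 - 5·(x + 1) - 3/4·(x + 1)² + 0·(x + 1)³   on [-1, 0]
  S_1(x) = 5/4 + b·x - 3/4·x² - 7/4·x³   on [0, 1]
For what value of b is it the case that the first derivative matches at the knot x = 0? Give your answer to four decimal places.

S_0'(x) = -5 - 3/2·(x + 1) + 0·(x + 1)², so S_0'(0) = -13/2. On the right, S_1'(0) = b, so b = -13/2.

-6.5000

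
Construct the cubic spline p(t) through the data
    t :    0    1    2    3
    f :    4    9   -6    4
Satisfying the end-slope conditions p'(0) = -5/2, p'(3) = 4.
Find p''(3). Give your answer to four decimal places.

-50.4667

Let M_i = p''(x_i). Step sizes h_i = 1, 1, 1; slopes of the chords Δ_i = (y_(i+1) - y_i)/h_i = 5, -15, 10.
  1·M_0 + 4·M_1 + 1·M_2 = 6(Δ_1 - Δ_0) = -120
  1·M_1 + 4·M_2 + 1·M_3 = 6(Δ_2 - Δ_1) = 150
Clamped end conditions give two more equations: 2h_0·M_0 + h_0·M_1 = 6(Δ_0 - p'(0)) = 45 and h_2·M_2 + 2h_2·M_3 = 6(p'(3) - Δ_2) = -36.
Solving: M_0 = 782/15, M_1 = -889/15, M_2 = 974/15, M_3 = -757/15.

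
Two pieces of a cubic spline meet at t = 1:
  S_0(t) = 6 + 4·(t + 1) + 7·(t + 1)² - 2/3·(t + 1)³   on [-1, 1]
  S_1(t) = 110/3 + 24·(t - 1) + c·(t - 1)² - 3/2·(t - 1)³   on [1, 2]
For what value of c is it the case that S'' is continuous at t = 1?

3

S_0''(t) = 14 - 4·(t + 1), so S_0''(1) = 6. On the right, S_1''(1) = 2c, so c = 3.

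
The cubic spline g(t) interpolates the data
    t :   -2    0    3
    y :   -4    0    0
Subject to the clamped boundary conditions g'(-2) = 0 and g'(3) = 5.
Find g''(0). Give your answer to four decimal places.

-4.4000

Let M_i = g''(x_i). Step sizes h_i = 2, 3; slopes of the chords Δ_i = (y_(i+1) - y_i)/h_i = 2, 0.
  2·M_0 + 10·M_1 + 3·M_2 = 6(Δ_1 - Δ_0) = -12
Clamped end conditions give two more equations: 2h_0·M_0 + h_0·M_1 = 6(Δ_0 - g'(-2)) = 12 and h_1·M_1 + 2h_1·M_2 = 6(g'(3) - Δ_1) = 30.
Solving the tridiagonal system: M_0 = 26/5, M_1 = -22/5, M_2 = 36/5.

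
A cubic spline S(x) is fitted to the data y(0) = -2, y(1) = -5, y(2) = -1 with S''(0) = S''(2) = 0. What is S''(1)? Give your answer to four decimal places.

10.5000

Let m_i = S''(x_i). Step sizes h_i = 1, 1; slopes of the chords Δ_i = (y_(i+1) - y_i)/h_i = -3, 4.
  1·m_0 + 4·m_1 + 1·m_2 = 6(Δ_1 - Δ_0) = 42
Natural end conditions: m_0 = m_2 = 0.
Solving the tridiagonal system: m_0 = 0, m_1 = 21/2, m_2 = 0.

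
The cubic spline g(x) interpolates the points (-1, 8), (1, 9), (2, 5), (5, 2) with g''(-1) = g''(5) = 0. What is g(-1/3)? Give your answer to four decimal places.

9.3168

With M_i denoting the second derivative at x_i, h_i = 2, 1, 3, and Δ_i = (y_(i+1) − y_i)/h_i = 1/2, -4, -1:
  2·M_0 + 6·M_1 + 1·M_2 = 6(Δ_1 - Δ_0) = -27
  1·M_1 + 8·M_2 + 3·M_3 = 6(Δ_2 - Δ_1) = 18
Natural end conditions: M_0 = M_3 = 0.
Solving the tridiagonal system: M_0 = 0, M_1 = -234/47, M_2 = 135/47, M_3 = 0.
On [-1, 1], g(x) = 8 + 203/94·(x + 1) + 0·(x + 1)² - 39/94·(x + 1)³.
With (x + 1) = 2/3: g(-1/3) = 3941/423.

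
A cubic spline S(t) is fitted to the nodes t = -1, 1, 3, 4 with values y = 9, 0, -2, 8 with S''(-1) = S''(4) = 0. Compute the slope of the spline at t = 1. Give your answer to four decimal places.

-4.5909

With σ_i denoting the second derivative at x_i, h_i = 2, 2, 1, and Δ_i = (y_(i+1) − y_i)/h_i = -9/2, -1, 10:
  2·σ_0 + 8·σ_1 + 2·σ_2 = 6(Δ_1 - Δ_0) = 21
  2·σ_1 + 6·σ_2 + 1·σ_3 = 6(Δ_2 - Δ_1) = 66
Natural end conditions: σ_0 = σ_3 = 0.
Hence σ_0 = 0, σ_1 = -3/22, σ_2 = 243/22, σ_3 = 0.
On [1, 3], S'(t) = b_1 + 2c_1·(t - 1) + 3d_1·(t - 1)² with b_1 = Δ_1 - h_1(2σ_1 + σ_2)/6 = -101/22, c_1 = σ_1/2 = -3/44, d_1 = (σ_2 - σ_1)/(6h_1) = 41/44. So S'(1) = -101/22.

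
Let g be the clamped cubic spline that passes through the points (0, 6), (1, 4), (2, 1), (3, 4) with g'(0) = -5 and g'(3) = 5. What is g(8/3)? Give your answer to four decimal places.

Put M_i = g'' at the i-th knot. Here h = (1, 1, 1) and Δ = (-2, -3, 3), so the interior equations h_(i-1)·M_(i-1) + 2(h_(i-1)+h_i)·M_i + h_i·M_(i+1) = 6(Δ_i − Δ_(i-1)) read
  1·M_0 + 4·M_1 + 1·M_2 = 6(Δ_1 - Δ_0) = -6
  1·M_1 + 4·M_2 + 1·M_3 = 6(Δ_2 - Δ_1) = 36
Clamped end conditions give two more equations: 2h_0·M_0 + h_0·M_1 = 6(Δ_0 - g'(0)) = 18 and h_2·M_2 + 2h_2·M_3 = 6(g'(3) - Δ_2) = 12.
Hence M_0 = 38/3, M_1 = -22/3, M_2 = 32/3, M_3 = 2/3.
On [2, 3], g(t) = 1 - 2/3·(t - 2) + 16/3·(t - 2)² - 5/3·(t - 2)³.
With (t - 2) = 2/3: g(8/3) = 197/81.

2.4321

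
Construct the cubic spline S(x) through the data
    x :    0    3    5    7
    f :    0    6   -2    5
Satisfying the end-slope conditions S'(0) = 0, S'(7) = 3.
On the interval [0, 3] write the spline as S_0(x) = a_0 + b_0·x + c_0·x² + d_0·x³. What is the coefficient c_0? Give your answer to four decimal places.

Write σ_i for S''(x_i). With h_i = 3, 2, 2 and divided differences Δ_i = 2, -4, 7/2, the continuity of S' gives the tridiagonal system
  3·σ_0 + 10·σ_1 + 2·σ_2 = 6(Δ_1 - Δ_0) = -36
  2·σ_1 + 8·σ_2 + 2·σ_3 = 6(Δ_2 - Δ_1) = 45
Clamped end conditions give two more equations: 2h_0·σ_0 + h_0·σ_1 = 6(Δ_0 - S'(0)) = 12 and h_2·σ_2 + 2h_2·σ_3 = 6(S'(7) - Δ_2) = -3.
Hence σ_0 = 203/37, σ_1 = -258/37, σ_2 = 639/74, σ_3 = -375/74.
On [0, 3], with S_0(x) = a_0 + b_0·x + c_0·x² + d_0·x³: c_0 = σ_0/2 = 203/74, d_0 = (σ_1 - σ_0)/(6h_0) = -461/666, b_0 = Δ_0 - h_0(2σ_0 + σ_1)/6 = 0.

2.7432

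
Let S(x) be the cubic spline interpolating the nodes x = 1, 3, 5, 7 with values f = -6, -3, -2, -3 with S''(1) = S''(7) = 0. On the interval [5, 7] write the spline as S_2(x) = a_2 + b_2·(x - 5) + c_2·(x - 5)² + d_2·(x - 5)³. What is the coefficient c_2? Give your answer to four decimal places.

Let M_i = S''(x_i). Step sizes h_i = 2, 2, 2; slopes of the chords Δ_i = (y_(i+1) - y_i)/h_i = 3/2, 1/2, -1/2.
  2·M_0 + 8·M_1 + 2·M_2 = 6(Δ_1 - Δ_0) = -6
  2·M_1 + 8·M_2 + 2·M_3 = 6(Δ_2 - Δ_1) = -6
Natural end conditions: M_0 = M_3 = 0.
Hence M_0 = 0, M_1 = -3/5, M_2 = -3/5, M_3 = 0.
On [5, 7], with S_2(x) = a_2 + b_2·(x - 5) + c_2·(x - 5)² + d_2·(x - 5)³: c_2 = M_2/2 = -3/10, d_2 = (M_3 - M_2)/(6h_2) = 1/20, b_2 = Δ_2 - h_2(2M_2 + M_3)/6 = -1/10.

-0.3000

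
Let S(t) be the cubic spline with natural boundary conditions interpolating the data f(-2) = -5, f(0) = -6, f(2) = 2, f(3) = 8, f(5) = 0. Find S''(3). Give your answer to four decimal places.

-10.4766

With σ_i denoting the second derivative at x_i, h_i = 2, 2, 1, 2, and Δ_i = (y_(i+1) − y_i)/h_i = -1/2, 4, 6, -4:
  2·σ_0 + 8·σ_1 + 2·σ_2 = 6(Δ_1 - Δ_0) = 27
  2·σ_1 + 6·σ_2 + 1·σ_3 = 6(Δ_2 - Δ_1) = 12
  1·σ_2 + 6·σ_3 + 2·σ_4 = 6(Δ_3 - Δ_2) = -60
Natural end conditions: σ_0 = σ_4 = 0.
Solving the tridiagonal system: σ_0 = 0, σ_1 = 681/256, σ_2 = 183/64, σ_3 = -1341/128, σ_4 = 0.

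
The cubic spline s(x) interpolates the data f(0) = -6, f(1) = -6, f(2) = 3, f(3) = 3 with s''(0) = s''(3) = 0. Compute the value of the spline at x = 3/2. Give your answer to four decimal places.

-1.5000

Put M_i = s'' at the i-th knot. Here h = (1, 1, 1) and Δ = (0, 9, 0), so the interior equations h_(i-1)·M_(i-1) + 2(h_(i-1)+h_i)·M_i + h_i·M_(i+1) = 6(Δ_i − Δ_(i-1)) read
  1·M_0 + 4·M_1 + 1·M_2 = 6(Δ_1 - Δ_0) = 54
  1·M_1 + 4·M_2 + 1·M_3 = 6(Δ_2 - Δ_1) = -54
Natural end conditions: M_0 = M_3 = 0.
Hence M_0 = 0, M_1 = 18, M_2 = -18, M_3 = 0.
On [1, 2], s(x) = -6 + 6·(x - 1) + 9·(x - 1)² - 6·(x - 1)³.
With (x - 1) = 1/2: s(3/2) = -3/2.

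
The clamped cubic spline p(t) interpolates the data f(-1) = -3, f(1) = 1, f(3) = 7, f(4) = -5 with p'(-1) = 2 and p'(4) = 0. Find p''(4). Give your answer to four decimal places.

48.9565

With m_i denoting the second derivative at x_i, h_i = 2, 2, 1, and Δ_i = (y_(i+1) − y_i)/h_i = 2, 3, -12:
  2·m_0 + 8·m_1 + 2·m_2 = 6(Δ_1 - Δ_0) = 6
  2·m_1 + 6·m_2 + 1·m_3 = 6(Δ_2 - Δ_1) = -90
Clamped end conditions give two more equations: 2h_0·m_0 + h_0·m_1 = 6(Δ_0 - p'(-1)) = 0 and h_2·m_2 + 2h_2·m_3 = 6(p'(4) - Δ_2) = 72.
Solving: m_0 = -95/23, m_1 = 190/23, m_2 = -596/23, m_3 = 1126/23.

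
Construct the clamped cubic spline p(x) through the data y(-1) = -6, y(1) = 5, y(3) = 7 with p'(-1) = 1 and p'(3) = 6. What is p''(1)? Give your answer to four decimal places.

-9.2500

With M_i denoting the second derivative at x_i, h_i = 2, 2, and Δ_i = (y_(i+1) − y_i)/h_i = 11/2, 1:
  2·M_0 + 8·M_1 + 2·M_2 = 6(Δ_1 - Δ_0) = -27
Clamped end conditions give two more equations: 2h_0·M_0 + h_0·M_1 = 6(Δ_0 - p'(-1)) = 27 and h_1·M_1 + 2h_1·M_2 = 6(p'(3) - Δ_1) = 30.
Hence M_0 = 91/8, M_1 = -37/4, M_2 = 97/8.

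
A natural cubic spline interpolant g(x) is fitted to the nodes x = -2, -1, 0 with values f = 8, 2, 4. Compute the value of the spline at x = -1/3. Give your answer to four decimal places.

2.7407

Put M_i = g'' at the i-th knot. Here h = (1, 1) and Δ = (-6, 2), so the interior equations h_(i-1)·M_(i-1) + 2(h_(i-1)+h_i)·M_i + h_i·M_(i+1) = 6(Δ_i − Δ_(i-1)) read
  1·M_0 + 4·M_1 + 1·M_2 = 6(Δ_1 - Δ_0) = 48
Natural end conditions: M_0 = M_2 = 0.
Solving the tridiagonal system: M_0 = 0, M_1 = 12, M_2 = 0.
On [-1, 0], g(x) = 2 - 2·(x + 1) + 6·(x + 1)² - 2·(x + 1)³.
With (x + 1) = 2/3: g(-1/3) = 74/27.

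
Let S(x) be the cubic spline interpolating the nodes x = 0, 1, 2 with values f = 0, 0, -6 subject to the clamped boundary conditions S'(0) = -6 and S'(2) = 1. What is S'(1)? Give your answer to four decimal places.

-3.2500

Let M_i = S''(x_i). Step sizes h_i = 1, 1; slopes of the chords Δ_i = (y_(i+1) - y_i)/h_i = 0, -6.
  1·M_0 + 4·M_1 + 1·M_2 = 6(Δ_1 - Δ_0) = -36
Clamped end conditions give two more equations: 2h_0·M_0 + h_0·M_1 = 6(Δ_0 - S'(0)) = 36 and h_1·M_1 + 2h_1·M_2 = 6(S'(2) - Δ_1) = 42.
Forward elimination and back-substitution give M_0 = 61/2, M_1 = -25, M_2 = 67/2.
On [1, 2], S'(x) = b_1 + 2c_1·(x - 1) + 3d_1·(x - 1)² with b_1 = Δ_1 - h_1(2M_1 + M_2)/6 = -13/4, c_1 = M_1/2 = -25/2, d_1 = (M_2 - M_1)/(6h_1) = 39/4. So S'(1) = -13/4.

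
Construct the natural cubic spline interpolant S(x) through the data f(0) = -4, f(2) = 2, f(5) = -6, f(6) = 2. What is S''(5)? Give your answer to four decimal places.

With M_i denoting the second derivative at x_i, h_i = 2, 3, 1, and Δ_i = (y_(i+1) − y_i)/h_i = 3, -8/3, 8:
  2·M_0 + 10·M_1 + 3·M_2 = 6(Δ_1 - Δ_0) = -34
  3·M_1 + 8·M_2 + 1·M_3 = 6(Δ_2 - Δ_1) = 64
Natural end conditions: M_0 = M_3 = 0.
Solving the tridiagonal system: M_0 = 0, M_1 = -464/71, M_2 = 742/71, M_3 = 0.

10.4507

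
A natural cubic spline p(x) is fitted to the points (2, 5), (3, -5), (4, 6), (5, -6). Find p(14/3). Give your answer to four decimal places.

Put M_i = p'' at the i-th knot. Here h = (1, 1, 1) and Δ = (-10, 11, -12), so the interior equations h_(i-1)·M_(i-1) + 2(h_(i-1)+h_i)·M_i + h_i·M_(i+1) = 6(Δ_i − Δ_(i-1)) read
  1·M_0 + 4·M_1 + 1·M_2 = 6(Δ_1 - Δ_0) = 126
  1·M_1 + 4·M_2 + 1·M_3 = 6(Δ_2 - Δ_1) = -138
Natural end conditions: M_0 = M_3 = 0.
Solving the tridiagonal system: M_0 = 0, M_1 = 214/5, M_2 = -226/5, M_3 = 0.
On [4, 5], p(x) = 6 + 46/15·(x - 4) - 113/5·(x - 4)² + 113/15·(x - 4)³.
With (x - 4) = 2/3: p(14/3) = 94/405.

0.2321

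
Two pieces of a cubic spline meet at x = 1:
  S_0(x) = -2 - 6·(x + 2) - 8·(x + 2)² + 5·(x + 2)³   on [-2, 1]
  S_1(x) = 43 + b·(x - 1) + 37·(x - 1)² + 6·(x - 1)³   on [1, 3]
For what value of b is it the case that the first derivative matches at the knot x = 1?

S_0'(x) = -6 - 16·(x + 2) + 15·(x + 2)², so S_0'(1) = 81. On the right, S_1'(1) = b, so b = 81.

81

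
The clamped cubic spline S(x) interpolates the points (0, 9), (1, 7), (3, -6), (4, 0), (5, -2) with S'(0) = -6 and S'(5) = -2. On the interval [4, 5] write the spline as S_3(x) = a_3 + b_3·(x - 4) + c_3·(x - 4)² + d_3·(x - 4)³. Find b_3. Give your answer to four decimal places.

2.9023

Let M_i = S''(x_i). Step sizes h_i = 1, 2, 1, 1; slopes of the chords Δ_i = (y_(i+1) - y_i)/h_i = -2, -13/2, 6, -2.
  1·M_0 + 6·M_1 + 2·M_2 = 6(Δ_1 - Δ_0) = -27
  2·M_1 + 6·M_2 + 1·M_3 = 6(Δ_2 - Δ_1) = 75
  1·M_2 + 4·M_3 + 1·M_4 = 6(Δ_3 - Δ_2) = -48
Clamped end conditions give two more equations: 2h_0·M_0 + h_0·M_1 = 6(Δ_0 - S'(0)) = 24 and h_3·M_3 + 2h_3·M_4 = 6(S'(5) - Δ_3) = 0.
Forward elimination and back-substitution give M_0 = 1235/64, M_1 = -467/32, M_2 = 2641/128, M_3 = -1255/64, M_4 = 1255/128.
On [4, 5], with S_3(x) = a_3 + b_3·(x - 4) + c_3·(x - 4)² + d_3·(x - 4)³: c_3 = M_3/2 = -1255/128, d_3 = (M_4 - M_3)/(6h_3) = 1255/256, b_3 = Δ_3 - h_3(2M_3 + M_4)/6 = 743/256.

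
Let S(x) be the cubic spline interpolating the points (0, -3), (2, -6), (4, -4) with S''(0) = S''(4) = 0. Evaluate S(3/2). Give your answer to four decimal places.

Let M_i = S''(x_i). Step sizes h_i = 2, 2; slopes of the chords Δ_i = (y_(i+1) - y_i)/h_i = -3/2, 1.
  2·M_0 + 8·M_1 + 2·M_2 = 6(Δ_1 - Δ_0) = 15
Natural end conditions: M_0 = M_2 = 0.
Solving: M_0 = 0, M_1 = 15/8, M_2 = 0.
On [0, 2], S(x) = -3 - 17/8·x + 0·x² + 5/32·x³.
With x = 3/2: S(3/2) = -1449/256.

-5.6602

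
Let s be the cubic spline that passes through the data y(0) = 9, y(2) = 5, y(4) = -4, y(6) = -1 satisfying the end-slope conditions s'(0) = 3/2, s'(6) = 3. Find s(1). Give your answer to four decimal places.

Let M_i = s''(x_i). Step sizes h_i = 2, 2, 2; slopes of the chords Δ_i = (y_(i+1) - y_i)/h_i = -2, -9/2, 3/2.
  2·M_0 + 8·M_1 + 2·M_2 = 6(Δ_1 - Δ_0) = -15
  2·M_1 + 8·M_2 + 2·M_3 = 6(Δ_2 - Δ_1) = 36
Clamped end conditions give two more equations: 2h_0·M_0 + h_0·M_1 = 6(Δ_0 - s'(0)) = -21 and h_2·M_2 + 2h_2·M_3 = 6(s'(6) - Δ_2) = 9.
Solving the tridiagonal system: M_0 = -21/5, M_1 = -21/10, M_2 = 51/10, M_3 = -3/10.
On [0, 2], s(t) = 9 + 3/2·t - 21/10·t² + 7/40·t³.
With t = 1: s(1) = 343/40.

8.5750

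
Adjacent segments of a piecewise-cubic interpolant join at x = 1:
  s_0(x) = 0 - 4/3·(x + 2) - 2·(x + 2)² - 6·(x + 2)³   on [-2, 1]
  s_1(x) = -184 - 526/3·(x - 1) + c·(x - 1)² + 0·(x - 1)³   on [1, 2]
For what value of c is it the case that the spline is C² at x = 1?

s_0''(x) = -4 - 36·(x + 2), so s_0''(1) = -112. On the right, s_1''(1) = 2c, so c = -56.

-56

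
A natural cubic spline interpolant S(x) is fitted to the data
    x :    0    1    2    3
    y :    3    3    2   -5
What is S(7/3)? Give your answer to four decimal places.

With m_i denoting the second derivative at x_i, h_i = 1, 1, 1, and Δ_i = (y_(i+1) − y_i)/h_i = 0, -1, -7:
  1·m_0 + 4·m_1 + 1·m_2 = 6(Δ_1 - Δ_0) = -6
  1·m_1 + 4·m_2 + 1·m_3 = 6(Δ_2 - Δ_1) = -36
Natural end conditions: m_0 = m_3 = 0.
Solving the tridiagonal system: m_0 = 0, m_1 = 4/5, m_2 = -46/5, m_3 = 0.
On [2, 3], S(x) = 2 - 59/15·(x - 2) - 23/5·(x - 2)² + 23/15·(x - 2)³.
With (x - 2) = 1/3: S(7/3) = 19/81.

0.2346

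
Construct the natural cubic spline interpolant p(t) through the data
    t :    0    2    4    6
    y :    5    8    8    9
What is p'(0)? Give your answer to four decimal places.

1.9333

Write m_i for p''(x_i). With h_i = 2, 2, 2 and divided differences Δ_i = 3/2, 0, 1/2, the continuity of p' gives the tridiagonal system
  2·m_0 + 8·m_1 + 2·m_2 = 6(Δ_1 - Δ_0) = -9
  2·m_1 + 8·m_2 + 2·m_3 = 6(Δ_2 - Δ_1) = 3
Natural end conditions: m_0 = m_3 = 0.
Solving: m_0 = 0, m_1 = -13/10, m_2 = 7/10, m_3 = 0.
On [0, 2], p'(t) = b_0 + 2c_0·t + 3d_0·t² with b_0 = Δ_0 - h_0(2m_0 + m_1)/6 = 29/15, c_0 = m_0/2 = 0, d_0 = (m_1 - m_0)/(6h_0) = -13/120. So p'(0) = 29/15.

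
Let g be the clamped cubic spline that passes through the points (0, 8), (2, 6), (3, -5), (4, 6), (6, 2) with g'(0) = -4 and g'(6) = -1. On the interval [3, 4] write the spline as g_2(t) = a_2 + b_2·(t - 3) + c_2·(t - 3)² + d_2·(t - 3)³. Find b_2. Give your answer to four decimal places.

0.2000

Write σ_i for g''(x_i). With h_i = 2, 1, 1, 2 and divided differences Δ_i = -1, -11, 11, -2, the continuity of g' gives the tridiagonal system
  2·σ_0 + 6·σ_1 + 1·σ_2 = 6(Δ_1 - Δ_0) = -60
  1·σ_1 + 4·σ_2 + 1·σ_3 = 6(Δ_2 - Δ_1) = 132
  1·σ_2 + 6·σ_3 + 2·σ_4 = 6(Δ_3 - Δ_2) = -78
Clamped end conditions give two more equations: 2h_0·σ_0 + h_0·σ_1 = 6(Δ_0 - g'(0)) = 18 and h_3·σ_3 + 2h_3·σ_4 = 6(g'(6) - Δ_3) = 6.
Solving: σ_0 = 159/10, σ_1 = -114/5, σ_2 = 45, σ_3 = -126/5, σ_4 = 141/10.
On [3, 4], with g_2(t) = a_2 + b_2·(t - 3) + c_2·(t - 3)² + d_2·(t - 3)³: c_2 = σ_2/2 = 45/2, d_2 = (σ_3 - σ_2)/(6h_2) = -117/10, b_2 = Δ_2 - h_2(2σ_2 + σ_3)/6 = 1/5.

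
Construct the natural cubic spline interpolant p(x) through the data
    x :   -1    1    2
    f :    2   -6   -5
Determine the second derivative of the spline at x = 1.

Put M_i = p'' at the i-th knot. Here h = (2, 1) and Δ = (-4, 1), so the interior equations h_(i-1)·M_(i-1) + 2(h_(i-1)+h_i)·M_i + h_i·M_(i+1) = 6(Δ_i − Δ_(i-1)) read
  2·M_0 + 6·M_1 + 1·M_2 = 6(Δ_1 - Δ_0) = 30
Natural end conditions: M_0 = M_2 = 0.
Forward elimination and back-substitution give M_0 = 0, M_1 = 5, M_2 = 0.

5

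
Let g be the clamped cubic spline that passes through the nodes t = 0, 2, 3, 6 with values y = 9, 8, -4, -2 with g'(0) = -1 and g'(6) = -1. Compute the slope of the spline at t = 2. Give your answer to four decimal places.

-8.8095

With σ_i denoting the second derivative at x_i, h_i = 2, 1, 3, and Δ_i = (y_(i+1) − y_i)/h_i = -1/2, -12, 2/3:
  2·σ_0 + 6·σ_1 + 1·σ_2 = 6(Δ_1 - Δ_0) = -69
  1·σ_1 + 8·σ_2 + 3·σ_3 = 6(Δ_2 - Δ_1) = 76
Clamped end conditions give two more equations: 2h_0·σ_0 + h_0·σ_1 = 6(Δ_0 - g'(0)) = 3 and h_2·σ_2 + 2h_2·σ_3 = 6(g'(6) - Δ_2) = -10.
Forward elimination and back-substitution give σ_0 = 391/42, σ_1 = -719/42, σ_2 = 317/21, σ_3 = -129/14.
On [2, 3], g'(t) = b_1 + 2c_1·(t - 2) + 3d_1·(t - 2)² with b_1 = Δ_1 - h_1(2σ_1 + σ_2)/6 = -185/21, c_1 = σ_1/2 = -719/84, d_1 = (σ_2 - σ_1)/(6h_1) = 451/84. So g'(2) = -185/21.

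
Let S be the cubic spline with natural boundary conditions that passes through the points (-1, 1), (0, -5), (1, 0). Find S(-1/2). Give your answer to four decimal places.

-3.0313

Put σ_i = S'' at the i-th knot. Here h = (1, 1) and Δ = (-6, 5), so the interior equations h_(i-1)·σ_(i-1) + 2(h_(i-1)+h_i)·σ_i + h_i·σ_(i+1) = 6(Δ_i − Δ_(i-1)) read
  1·σ_0 + 4·σ_1 + 1·σ_2 = 6(Δ_1 - Δ_0) = 66
Natural end conditions: σ_0 = σ_2 = 0.
Forward elimination and back-substitution give σ_0 = 0, σ_1 = 33/2, σ_2 = 0.
On [-1, 0], S(x) = 1 - 35/4·(x + 1) + 0·(x + 1)² + 11/4·(x + 1)³.
With (x + 1) = 1/2: S(-1/2) = -97/32.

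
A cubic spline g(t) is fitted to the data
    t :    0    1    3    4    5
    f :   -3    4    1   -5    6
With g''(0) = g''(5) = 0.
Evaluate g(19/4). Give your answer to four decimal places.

2.1857

With M_i denoting the second derivative at x_i, h_i = 1, 2, 1, 1, and Δ_i = (y_(i+1) − y_i)/h_i = 7, -3/2, -6, 11:
  1·M_0 + 6·M_1 + 2·M_2 = 6(Δ_1 - Δ_0) = -51
  2·M_1 + 6·M_2 + 1·M_3 = 6(Δ_2 - Δ_1) = -27
  1·M_2 + 4·M_3 + 1·M_4 = 6(Δ_3 - Δ_2) = 102
Natural end conditions: M_0 = M_4 = 0.
Forward elimination and back-substitution give M_0 = 0, M_1 = -753/122, M_2 = -426/61, M_3 = 1662/61, M_4 = 0.
On [4, 5], g(t) = -5 + 117/61·(t - 4) + 831/61·(t - 4)² - 277/61·(t - 4)³.
With (t - 4) = 3/4: g(19/4) = 8533/3904.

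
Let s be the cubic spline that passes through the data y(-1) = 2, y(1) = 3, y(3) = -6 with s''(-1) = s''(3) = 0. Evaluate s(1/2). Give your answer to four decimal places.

With M_i denoting the second derivative at x_i, h_i = 2, 2, and Δ_i = (y_(i+1) − y_i)/h_i = 1/2, -9/2:
  2·M_0 + 8·M_1 + 2·M_2 = 6(Δ_1 - Δ_0) = -30
Natural end conditions: M_0 = M_2 = 0.
Hence M_0 = 0, M_1 = -15/4, M_2 = 0.
On [-1, 1], s(x) = 2 + 7/4·(x + 1) + 0·(x + 1)² - 5/16·(x + 1)³.
With (x + 1) = 3/2: s(1/2) = 457/128.

3.5703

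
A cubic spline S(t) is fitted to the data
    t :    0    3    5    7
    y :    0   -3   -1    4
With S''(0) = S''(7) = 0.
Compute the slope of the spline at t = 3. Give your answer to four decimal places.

0.0263

Write m_i for S''(x_i). With h_i = 3, 2, 2 and divided differences Δ_i = -1, 1, 5/2, the continuity of S' gives the tridiagonal system
  3·m_0 + 10·m_1 + 2·m_2 = 6(Δ_1 - Δ_0) = 12
  2·m_1 + 8·m_2 + 2·m_3 = 6(Δ_2 - Δ_1) = 9
Natural end conditions: m_0 = m_3 = 0.
Hence m_0 = 0, m_1 = 39/38, m_2 = 33/38, m_3 = 0.
On [3, 5], S'(t) = b_1 + 2c_1·(t - 3) + 3d_1·(t - 3)² with b_1 = Δ_1 - h_1(2m_1 + m_2)/6 = 1/38, c_1 = m_1/2 = 39/76, d_1 = (m_2 - m_1)/(6h_1) = -1/76. So S'(3) = 1/38.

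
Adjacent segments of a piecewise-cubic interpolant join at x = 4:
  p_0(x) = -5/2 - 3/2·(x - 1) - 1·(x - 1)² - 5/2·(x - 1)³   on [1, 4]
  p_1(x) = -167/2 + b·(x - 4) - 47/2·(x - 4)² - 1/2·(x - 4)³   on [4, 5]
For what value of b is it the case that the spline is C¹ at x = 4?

-75

p_0'(x) = -3/2 - 2·(x - 1) - 15/2·(x - 1)², so p_0'(4) = -75. On the right, p_1'(4) = b, so b = -75.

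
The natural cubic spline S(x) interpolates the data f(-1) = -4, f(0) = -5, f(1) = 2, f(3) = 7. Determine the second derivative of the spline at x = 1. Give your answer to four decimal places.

-6.7826

Let M_i = S''(x_i). Step sizes h_i = 1, 1, 2; slopes of the chords Δ_i = (y_(i+1) - y_i)/h_i = -1, 7, 5/2.
  1·M_0 + 4·M_1 + 1·M_2 = 6(Δ_1 - Δ_0) = 48
  1·M_1 + 6·M_2 + 2·M_3 = 6(Δ_2 - Δ_1) = -27
Natural end conditions: M_0 = M_3 = 0.
Solving the tridiagonal system: M_0 = 0, M_1 = 315/23, M_2 = -156/23, M_3 = 0.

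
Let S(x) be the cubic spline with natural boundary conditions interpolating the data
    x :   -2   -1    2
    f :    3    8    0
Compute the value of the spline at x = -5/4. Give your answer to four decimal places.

7.0645

Let M_i = S''(x_i). Step sizes h_i = 1, 3; slopes of the chords Δ_i = (y_(i+1) - y_i)/h_i = 5, -8/3.
  1·M_0 + 8·M_1 + 3·M_2 = 6(Δ_1 - Δ_0) = -46
Natural end conditions: M_0 = M_2 = 0.
Hence M_0 = 0, M_1 = -23/4, M_2 = 0.
On [-2, -1], S(x) = 3 + 143/24·(x + 2) + 0·(x + 2)² - 23/24·(x + 2)³.
With (x + 2) = 3/4: S(-5/4) = 3617/512.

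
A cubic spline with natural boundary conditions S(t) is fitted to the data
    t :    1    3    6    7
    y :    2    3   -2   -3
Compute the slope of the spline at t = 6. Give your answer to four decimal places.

-1.3709

Put m_i = S'' at the i-th knot. Here h = (2, 3, 1) and Δ = (1/2, -5/3, -1), so the interior equations h_(i-1)·m_(i-1) + 2(h_(i-1)+h_i)·m_i + h_i·m_(i+1) = 6(Δ_i − Δ_(i-1)) read
  2·m_0 + 10·m_1 + 3·m_2 = 6(Δ_1 - Δ_0) = -13
  3·m_1 + 8·m_2 + 1·m_3 = 6(Δ_2 - Δ_1) = 4
Natural end conditions: m_0 = m_3 = 0.
Hence m_0 = 0, m_1 = -116/71, m_2 = 79/71, m_3 = 0.
On [6, 7], S'(t) = b_2 + 2c_2·(t - 6) + 3d_2·(t - 6)² with b_2 = Δ_2 - h_2(2m_2 + m_3)/6 = -292/213, c_2 = m_2/2 = 79/142, d_2 = (m_3 - m_2)/(6h_2) = -79/426. So S'(6) = -292/213.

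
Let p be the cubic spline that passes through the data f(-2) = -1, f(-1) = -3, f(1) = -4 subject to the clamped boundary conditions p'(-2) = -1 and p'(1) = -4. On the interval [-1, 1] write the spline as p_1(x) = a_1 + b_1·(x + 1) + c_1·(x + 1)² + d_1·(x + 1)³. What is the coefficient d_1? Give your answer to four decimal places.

-1.0625

Write M_i for p''(x_i). With h_i = 1, 2 and divided differences Δ_i = -2, -1/2, the continuity of p' gives the tridiagonal system
  1·M_0 + 6·M_1 + 2·M_2 = 6(Δ_1 - Δ_0) = 9
Clamped end conditions give two more equations: 2h_0·M_0 + h_0·M_1 = 6(Δ_0 - p'(-2)) = -6 and h_1·M_1 + 2h_1·M_2 = 6(p'(1) - Δ_1) = -21.
Hence M_0 = -11/2, M_1 = 5, M_2 = -31/4.
On [-1, 1], with p_1(x) = a_1 + b_1·(x + 1) + c_1·(x + 1)² + d_1·(x + 1)³: c_1 = M_1/2 = 5/2, d_1 = (M_2 - M_1)/(6h_1) = -17/16, b_1 = Δ_1 - h_1(2M_1 + M_2)/6 = -5/4.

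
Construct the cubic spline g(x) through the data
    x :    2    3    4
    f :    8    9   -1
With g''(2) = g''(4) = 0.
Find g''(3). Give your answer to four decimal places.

-16.5000

With σ_i denoting the second derivative at x_i, h_i = 1, 1, and Δ_i = (y_(i+1) − y_i)/h_i = 1, -10:
  1·σ_0 + 4·σ_1 + 1·σ_2 = 6(Δ_1 - Δ_0) = -66
Natural end conditions: σ_0 = σ_2 = 0.
Hence σ_0 = 0, σ_1 = -33/2, σ_2 = 0.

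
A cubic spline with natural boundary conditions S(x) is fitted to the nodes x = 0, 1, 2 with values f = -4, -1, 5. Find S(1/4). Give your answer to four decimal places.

-3.4258

Put m_i = S'' at the i-th knot. Here h = (1, 1) and Δ = (3, 6), so the interior equations h_(i-1)·m_(i-1) + 2(h_(i-1)+h_i)·m_i + h_i·m_(i+1) = 6(Δ_i − Δ_(i-1)) read
  1·m_0 + 4·m_1 + 1·m_2 = 6(Δ_1 - Δ_0) = 18
Natural end conditions: m_0 = m_2 = 0.
Forward elimination and back-substitution give m_0 = 0, m_1 = 9/2, m_2 = 0.
On [0, 1], S(x) = -4 + 9/4·x + 0·x² + 3/4·x³.
With x = 1/4: S(1/4) = -877/256.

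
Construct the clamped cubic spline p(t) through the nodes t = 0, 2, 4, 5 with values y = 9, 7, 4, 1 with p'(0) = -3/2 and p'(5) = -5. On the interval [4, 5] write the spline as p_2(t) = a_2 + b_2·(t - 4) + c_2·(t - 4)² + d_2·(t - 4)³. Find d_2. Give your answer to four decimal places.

Write σ_i for p''(x_i). With h_i = 2, 2, 1 and divided differences Δ_i = -1, -3/2, -3, the continuity of p' gives the tridiagonal system
  2·σ_0 + 8·σ_1 + 2·σ_2 = 6(Δ_1 - Δ_0) = -3
  2·σ_1 + 6·σ_2 + 1·σ_3 = 6(Δ_2 - Δ_1) = -9
Clamped end conditions give two more equations: 2h_0·σ_0 + h_0·σ_1 = 6(Δ_0 - p'(0)) = 3 and h_2·σ_2 + 2h_2·σ_3 = 6(p'(5) - Δ_2) = -12.
Solving: σ_0 = 47/46, σ_1 = -25/46, σ_2 = -8/23, σ_3 = -134/23.
On [4, 5], with p_2(t) = a_2 + b_2·(t - 4) + c_2·(t - 4)² + d_2·(t - 4)³: c_2 = σ_2/2 = -4/23, d_2 = (σ_3 - σ_2)/(6h_2) = -21/23, b_2 = Δ_2 - h_2(2σ_2 + σ_3)/6 = -44/23.

-0.9130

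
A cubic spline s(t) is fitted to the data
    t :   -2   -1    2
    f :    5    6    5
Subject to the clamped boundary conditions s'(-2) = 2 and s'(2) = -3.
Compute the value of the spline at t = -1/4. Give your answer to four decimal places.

Write M_i for s''(x_i). With h_i = 1, 3 and divided differences Δ_i = 1, -1/3, the continuity of s' gives the tridiagonal system
  1·M_0 + 8·M_1 + 3·M_2 = 6(Δ_1 - Δ_0) = -8
Clamped end conditions give two more equations: 2h_0·M_0 + h_0·M_1 = 6(Δ_0 - s'(-2)) = -6 and h_1·M_1 + 2h_1·M_2 = 6(s'(2) - Δ_1) = -16.
Solving the tridiagonal system: M_0 = -13/4, M_1 = 1/2, M_2 = -35/12.
On [-1, 2], s(t) = 6 + 5/8·(t + 1) + 1/4·(t + 1)² - 41/216·(t + 1)³.
With (t + 1) = 3/4: s(-1/4) = 3343/512.

6.5293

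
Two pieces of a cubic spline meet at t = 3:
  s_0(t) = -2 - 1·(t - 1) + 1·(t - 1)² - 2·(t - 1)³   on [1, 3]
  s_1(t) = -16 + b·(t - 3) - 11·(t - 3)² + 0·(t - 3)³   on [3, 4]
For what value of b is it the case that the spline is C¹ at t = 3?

-21

s_0'(t) = -1 + 2·(t - 1) - 6·(t - 1)², so s_0'(3) = -21. On the right, s_1'(3) = b, so b = -21.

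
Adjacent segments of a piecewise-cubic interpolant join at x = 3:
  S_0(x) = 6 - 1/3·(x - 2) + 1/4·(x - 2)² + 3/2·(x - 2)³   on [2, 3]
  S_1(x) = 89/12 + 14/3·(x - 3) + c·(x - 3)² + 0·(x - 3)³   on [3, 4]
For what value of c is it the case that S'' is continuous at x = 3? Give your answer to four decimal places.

S_0''(x) = 1/2 + 9·(x - 2), so S_0''(3) = 19/2. On the right, S_1''(3) = 2c, so c = 19/4.

4.7500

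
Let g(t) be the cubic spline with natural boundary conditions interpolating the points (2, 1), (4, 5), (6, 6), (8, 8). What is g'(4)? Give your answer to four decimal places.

1.1333

Let m_i = g''(x_i). Step sizes h_i = 2, 2, 2; slopes of the chords Δ_i = (y_(i+1) - y_i)/h_i = 2, 1/2, 1.
  2·m_0 + 8·m_1 + 2·m_2 = 6(Δ_1 - Δ_0) = -9
  2·m_1 + 8·m_2 + 2·m_3 = 6(Δ_2 - Δ_1) = 3
Natural end conditions: m_0 = m_3 = 0.
Solving the tridiagonal system: m_0 = 0, m_1 = -13/10, m_2 = 7/10, m_3 = 0.
On [4, 6], g'(t) = b_1 + 2c_1·(t - 4) + 3d_1·(t - 4)² with b_1 = Δ_1 - h_1(2m_1 + m_2)/6 = 17/15, c_1 = m_1/2 = -13/20, d_1 = (m_2 - m_1)/(6h_1) = 1/6. So g'(4) = 17/15.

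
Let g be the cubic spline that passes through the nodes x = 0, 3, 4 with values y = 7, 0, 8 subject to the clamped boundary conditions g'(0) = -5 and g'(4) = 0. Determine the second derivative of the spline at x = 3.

With σ_i denoting the second derivative at x_i, h_i = 3, 1, and Δ_i = (y_(i+1) − y_i)/h_i = -7/3, 8:
  3·σ_0 + 8·σ_1 + 1·σ_2 = 6(Δ_1 - Δ_0) = 62
Clamped end conditions give two more equations: 2h_0·σ_0 + h_0·σ_1 = 6(Δ_0 - g'(0)) = 16 and h_1·σ_1 + 2h_1·σ_2 = 6(g'(4) - Δ_1) = -48.
Hence σ_0 = -23/6, σ_1 = 13, σ_2 = -61/2.

13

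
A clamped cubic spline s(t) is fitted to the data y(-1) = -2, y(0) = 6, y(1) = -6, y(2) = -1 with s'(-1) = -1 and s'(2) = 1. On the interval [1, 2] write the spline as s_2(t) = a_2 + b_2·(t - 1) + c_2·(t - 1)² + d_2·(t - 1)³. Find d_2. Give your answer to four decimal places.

-14.1333

With M_i denoting the second derivative at x_i, h_i = 1, 1, 1, and Δ_i = (y_(i+1) − y_i)/h_i = 8, -12, 5:
  1·M_0 + 4·M_1 + 1·M_2 = 6(Δ_1 - Δ_0) = -120
  1·M_1 + 4·M_2 + 1·M_3 = 6(Δ_2 - Δ_1) = 102
Clamped end conditions give two more equations: 2h_0·M_0 + h_0·M_1 = 6(Δ_0 - s'(-1)) = 54 and h_2·M_2 + 2h_2·M_3 = 6(s'(2) - Δ_2) = -24.
Solving: M_0 = 824/15, M_1 = -838/15, M_2 = 728/15, M_3 = -544/15.
On [1, 2], with s_2(t) = a_2 + b_2·(t - 1) + c_2·(t - 1)² + d_2·(t - 1)³: c_2 = M_2/2 = 364/15, d_2 = (M_3 - M_2)/(6h_2) = -212/15, b_2 = Δ_2 - h_2(2M_2 + M_3)/6 = -77/15.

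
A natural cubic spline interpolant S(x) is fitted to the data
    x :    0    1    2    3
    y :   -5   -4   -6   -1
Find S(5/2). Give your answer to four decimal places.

Put M_i = S'' at the i-th knot. Here h = (1, 1, 1) and Δ = (1, -2, 5), so the interior equations h_(i-1)·M_(i-1) + 2(h_(i-1)+h_i)·M_i + h_i·M_(i+1) = 6(Δ_i − Δ_(i-1)) read
  1·M_0 + 4·M_1 + 1·M_2 = 6(Δ_1 - Δ_0) = -18
  1·M_1 + 4·M_2 + 1·M_3 = 6(Δ_2 - Δ_1) = 42
Natural end conditions: M_0 = M_3 = 0.
Solving: M_0 = 0, M_1 = -38/5, M_2 = 62/5, M_3 = 0.
On [2, 3], S(x) = -6 + 13/15·(x - 2) + 31/5·(x - 2)² - 31/15·(x - 2)³.
With (x - 2) = 1/2: S(5/2) = -171/40.

-4.2750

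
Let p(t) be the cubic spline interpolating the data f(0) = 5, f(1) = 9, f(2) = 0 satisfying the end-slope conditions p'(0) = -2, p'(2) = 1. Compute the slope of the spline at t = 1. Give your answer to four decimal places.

Write m_i for p''(x_i). With h_i = 1, 1 and divided differences Δ_i = 4, -9, the continuity of p' gives the tridiagonal system
  1·m_0 + 4·m_1 + 1·m_2 = 6(Δ_1 - Δ_0) = -78
Clamped end conditions give two more equations: 2h_0·m_0 + h_0·m_1 = 6(Δ_0 - p'(0)) = 36 and h_1·m_1 + 2h_1·m_2 = 6(p'(2) - Δ_1) = 60.
Forward elimination and back-substitution give m_0 = 39, m_1 = -42, m_2 = 51.
On [1, 2], p'(t) = b_1 + 2c_1·(t - 1) + 3d_1·(t - 1)² with b_1 = Δ_1 - h_1(2m_1 + m_2)/6 = -7/2, c_1 = m_1/2 = -21, d_1 = (m_2 - m_1)/(6h_1) = 31/2. So p'(1) = -7/2.

-3.5000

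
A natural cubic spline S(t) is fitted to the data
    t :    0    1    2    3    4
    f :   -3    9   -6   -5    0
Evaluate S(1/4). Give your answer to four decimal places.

Write M_i for S''(x_i). With h_i = 1, 1, 1, 1 and divided differences Δ_i = 12, -15, 1, 5, the continuity of S' gives the tridiagonal system
  1·M_0 + 4·M_1 + 1·M_2 = 6(Δ_1 - Δ_0) = -162
  1·M_1 + 4·M_2 + 1·M_3 = 6(Δ_2 - Δ_1) = 96
  1·M_2 + 4·M_3 + 1·M_4 = 6(Δ_3 - Δ_2) = 24
Natural end conditions: M_0 = M_4 = 0.
Solving the tridiagonal system: M_0 = 0, M_1 = -1395/28, M_2 = 261/7, M_3 = -93/28, M_4 = 0.
On [0, 1], S(t) = -3 + 1137/56·t + 0·t² - 465/56·t³.
With t = 1/4: S(1/4) = 6975/3584.

1.9461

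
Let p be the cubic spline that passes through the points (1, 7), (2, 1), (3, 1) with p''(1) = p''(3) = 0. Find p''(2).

Write M_i for p''(x_i). With h_i = 1, 1 and divided differences Δ_i = -6, 0, the continuity of p' gives the tridiagonal system
  1·M_0 + 4·M_1 + 1·M_2 = 6(Δ_1 - Δ_0) = 36
Natural end conditions: M_0 = M_2 = 0.
Solving: M_0 = 0, M_1 = 9, M_2 = 0.

9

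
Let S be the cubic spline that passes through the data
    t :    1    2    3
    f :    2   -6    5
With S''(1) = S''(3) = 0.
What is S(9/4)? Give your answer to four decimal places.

Put σ_i = S'' at the i-th knot. Here h = (1, 1) and Δ = (-8, 11), so the interior equations h_(i-1)·σ_(i-1) + 2(h_(i-1)+h_i)·σ_i + h_i·σ_(i+1) = 6(Δ_i − Δ_(i-1)) read
  1·σ_0 + 4·σ_1 + 1·σ_2 = 6(Δ_1 - Δ_0) = 114
Natural end conditions: σ_0 = σ_2 = 0.
Forward elimination and back-substitution give σ_0 = 0, σ_1 = 57/2, σ_2 = 0.
On [2, 3], S(t) = -6 + 3/2·(t - 2) + 57/4·(t - 2)² - 19/4·(t - 2)³.
With (t - 2) = 1/4: S(9/4) = -1231/256.

-4.8086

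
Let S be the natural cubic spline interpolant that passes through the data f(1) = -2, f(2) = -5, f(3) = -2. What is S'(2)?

0

With M_i denoting the second derivative at x_i, h_i = 1, 1, and Δ_i = (y_(i+1) − y_i)/h_i = -3, 3:
  1·M_0 + 4·M_1 + 1·M_2 = 6(Δ_1 - Δ_0) = 36
Natural end conditions: M_0 = M_2 = 0.
Forward elimination and back-substitution give M_0 = 0, M_1 = 9, M_2 = 0.
On [2, 3], S'(x) = b_1 + 2c_1·(x - 2) + 3d_1·(x - 2)² with b_1 = Δ_1 - h_1(2M_1 + M_2)/6 = 0, c_1 = M_1/2 = 9/2, d_1 = (M_2 - M_1)/(6h_1) = -3/2. So S'(2) = 0.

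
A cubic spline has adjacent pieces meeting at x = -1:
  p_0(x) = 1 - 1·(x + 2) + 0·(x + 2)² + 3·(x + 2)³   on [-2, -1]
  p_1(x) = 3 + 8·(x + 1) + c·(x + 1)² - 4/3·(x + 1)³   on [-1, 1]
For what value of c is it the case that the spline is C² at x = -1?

p_0''(x) = 0 + 18·(x + 2), so p_0''(-1) = 18. On the right, p_1''(-1) = 2c, so c = 9.

9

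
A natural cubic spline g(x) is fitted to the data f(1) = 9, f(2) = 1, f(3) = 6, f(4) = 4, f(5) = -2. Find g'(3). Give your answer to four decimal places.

3.6250

Write m_i for g''(x_i). With h_i = 1, 1, 1, 1 and divided differences Δ_i = -8, 5, -2, -6, the continuity of g' gives the tridiagonal system
  1·m_0 + 4·m_1 + 1·m_2 = 6(Δ_1 - Δ_0) = 78
  1·m_1 + 4·m_2 + 1·m_3 = 6(Δ_2 - Δ_1) = -42
  1·m_2 + 4·m_3 + 1·m_4 = 6(Δ_3 - Δ_2) = -24
Natural end conditions: m_0 = m_4 = 0.
Forward elimination and back-substitution give m_0 = 0, m_1 = 657/28, m_2 = -111/7, m_3 = -57/28, m_4 = 0.
On [3, 4], g'(x) = b_2 + 2c_2·(x - 3) + 3d_2·(x - 3)² with b_2 = Δ_2 - h_2(2m_2 + m_3)/6 = 29/8, c_2 = m_2/2 = -111/14, d_2 = (m_3 - m_2)/(6h_2) = 129/56. So g'(3) = 29/8.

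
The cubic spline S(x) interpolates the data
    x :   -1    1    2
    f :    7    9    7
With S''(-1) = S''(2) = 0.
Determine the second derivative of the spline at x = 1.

-3

Write M_i for S''(x_i). With h_i = 2, 1 and divided differences Δ_i = 1, -2, the continuity of S' gives the tridiagonal system
  2·M_0 + 6·M_1 + 1·M_2 = 6(Δ_1 - Δ_0) = -18
Natural end conditions: M_0 = M_2 = 0.
Solving: M_0 = 0, M_1 = -3, M_2 = 0.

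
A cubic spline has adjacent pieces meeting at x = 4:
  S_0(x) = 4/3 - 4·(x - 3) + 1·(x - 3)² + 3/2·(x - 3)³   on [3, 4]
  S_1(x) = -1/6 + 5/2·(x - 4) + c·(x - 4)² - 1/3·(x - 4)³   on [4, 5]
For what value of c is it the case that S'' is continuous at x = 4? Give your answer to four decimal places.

S_0''(x) = 2 + 9·(x - 3), so S_0''(4) = 11. On the right, S_1''(4) = 2c, so c = 11/2.

5.5000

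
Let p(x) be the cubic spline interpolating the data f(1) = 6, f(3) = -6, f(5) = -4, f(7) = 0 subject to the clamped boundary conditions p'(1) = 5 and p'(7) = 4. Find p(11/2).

-3

Let σ_i = p''(x_i). Step sizes h_i = 2, 2, 2; slopes of the chords Δ_i = (y_(i+1) - y_i)/h_i = -6, 1, 2.
  2·σ_0 + 8·σ_1 + 2·σ_2 = 6(Δ_1 - Δ_0) = 42
  2·σ_1 + 8·σ_2 + 2·σ_3 = 6(Δ_2 - Δ_1) = 6
Clamped end conditions give two more equations: 2h_0·σ_0 + h_0·σ_1 = 6(Δ_0 - p'(1)) = -66 and h_2·σ_2 + 2h_2·σ_3 = 6(p'(7) - Δ_2) = 12.
Solving the tridiagonal system: σ_0 = -67/3, σ_1 = 35/3, σ_2 = -10/3, σ_3 = 14/3.
On [5, 7], p(x) = -4 + 8/3·(x - 5) - 5/3·(x - 5)² + 2/3·(x - 5)³.
With (x - 5) = 1/2: p(11/2) = -3.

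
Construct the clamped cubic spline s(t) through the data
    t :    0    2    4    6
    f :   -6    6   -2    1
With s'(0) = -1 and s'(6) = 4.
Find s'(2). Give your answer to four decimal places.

With M_i denoting the second derivative at x_i, h_i = 2, 2, 2, and Δ_i = (y_(i+1) − y_i)/h_i = 6, -4, 3/2:
  2·M_0 + 8·M_1 + 2·M_2 = 6(Δ_1 - Δ_0) = -60
  2·M_1 + 8·M_2 + 2·M_3 = 6(Δ_2 - Δ_1) = 33
Clamped end conditions give two more equations: 2h_0·M_0 + h_0·M_1 = 6(Δ_0 - s'(0)) = 42 and h_2·M_2 + 2h_2·M_3 = 6(s'(6) - Δ_2) = 15.
Hence M_0 = 521/30, M_1 = -206/15, M_2 = 227/30, M_3 = -1/30.
On [2, 4], s'(t) = b_1 + 2c_1·(t - 2) + 3d_1·(t - 2)² with b_1 = Δ_1 - h_1(2M_1 + M_2)/6 = 79/30, c_1 = M_1/2 = -103/15, d_1 = (M_2 - M_1)/(6h_1) = 71/40. So s'(2) = 79/30.

2.6333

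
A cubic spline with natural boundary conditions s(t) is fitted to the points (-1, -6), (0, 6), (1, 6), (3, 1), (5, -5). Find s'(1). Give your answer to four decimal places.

Put M_i = s'' at the i-th knot. Here h = (1, 1, 2, 2) and Δ = (12, 0, -5/2, -3), so the interior equations h_(i-1)·M_(i-1) + 2(h_(i-1)+h_i)·M_i + h_i·M_(i+1) = 6(Δ_i − Δ_(i-1)) read
  1·M_0 + 4·M_1 + 1·M_2 = 6(Δ_1 - Δ_0) = -72
  1·M_1 + 6·M_2 + 2·M_3 = 6(Δ_2 - Δ_1) = -15
  2·M_2 + 8·M_3 + 2·M_4 = 6(Δ_3 - Δ_2) = -3
Natural end conditions: M_0 = M_4 = 0.
Hence M_0 = 0, M_1 = -509/28, M_2 = 5/7, M_3 = -31/56, M_4 = 0.
On [1, 3], s'(t) = b_2 + 2c_2·(t - 1) + 3d_2·(t - 1)² with b_2 = Δ_2 - h_2(2M_2 + M_3)/6 = -67/24, c_2 = M_2/2 = 5/14, d_2 = (M_3 - M_2)/(6h_2) = -71/672. So s'(1) = -67/24.

-2.7917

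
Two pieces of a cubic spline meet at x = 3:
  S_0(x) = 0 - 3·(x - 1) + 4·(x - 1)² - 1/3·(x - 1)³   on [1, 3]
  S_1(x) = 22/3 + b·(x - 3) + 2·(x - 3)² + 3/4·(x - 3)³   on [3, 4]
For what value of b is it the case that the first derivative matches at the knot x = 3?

S_0'(x) = -3 + 8·(x - 1) - 1·(x - 1)², so S_0'(3) = 9. On the right, S_1'(3) = b, so b = 9.

9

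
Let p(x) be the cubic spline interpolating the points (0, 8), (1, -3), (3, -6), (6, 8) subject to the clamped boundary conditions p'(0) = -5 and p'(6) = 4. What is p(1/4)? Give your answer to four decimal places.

Let M_i = p''(x_i). Step sizes h_i = 1, 2, 3; slopes of the chords Δ_i = (y_(i+1) - y_i)/h_i = -11, -3/2, 14/3.
  1·M_0 + 6·M_1 + 2·M_2 = 6(Δ_1 - Δ_0) = 57
  2·M_1 + 10·M_2 + 3·M_3 = 6(Δ_2 - Δ_1) = 37
Clamped end conditions give two more equations: 2h_0·M_0 + h_0·M_1 = 6(Δ_0 - p'(0)) = -36 and h_2·M_2 + 2h_2·M_3 = 6(p'(6) - Δ_2) = -4.
Hence M_0 = -1399/57, M_1 = 746/57, M_2 = 86/57, M_3 = -27/19.
On [0, 1], p(x) = 8 - 5·x - 1399/114·x² + 715/114·x³.
With x = 1/4: p(1/4) = 14789/2432.

6.0810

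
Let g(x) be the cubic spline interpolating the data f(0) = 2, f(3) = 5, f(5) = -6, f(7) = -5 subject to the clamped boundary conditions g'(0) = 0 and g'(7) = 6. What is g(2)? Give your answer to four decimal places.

Write σ_i for g''(x_i). With h_i = 3, 2, 2 and divided differences Δ_i = 1, -11/2, 1/2, the continuity of g' gives the tridiagonal system
  3·σ_0 + 10·σ_1 + 2·σ_2 = 6(Δ_1 - Δ_0) = -39
  2·σ_1 + 8·σ_2 + 2·σ_3 = 6(Δ_2 - Δ_1) = 36
Clamped end conditions give two more equations: 2h_0·σ_0 + h_0·σ_1 = 6(Δ_0 - g'(0)) = 6 and h_2·σ_2 + 2h_2·σ_3 = 6(g'(7) - Δ_2) = 33.
Hence σ_0 = 4, σ_1 = -6, σ_2 = 9/2, σ_3 = 6.
On [0, 3], g(x) = 2 + 0·x + 2·x² - 5/9·x³.
With x = 2: g(2) = 50/9.

5.5556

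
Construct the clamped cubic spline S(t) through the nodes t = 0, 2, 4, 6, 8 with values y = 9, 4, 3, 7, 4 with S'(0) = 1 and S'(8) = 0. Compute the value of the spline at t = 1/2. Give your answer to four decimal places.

Put M_i = S'' at the i-th knot. Here h = (2, 2, 2, 2) and Δ = (-5/2, -1/2, 2, -3/2), so the interior equations h_(i-1)·M_(i-1) + 2(h_(i-1)+h_i)·M_i + h_i·M_(i+1) = 6(Δ_i − Δ_(i-1)) read
  2·M_0 + 8·M_1 + 2·M_2 = 6(Δ_1 - Δ_0) = 12
  2·M_1 + 8·M_2 + 2·M_3 = 6(Δ_2 - Δ_1) = 15
  2·M_2 + 8·M_3 + 2·M_4 = 6(Δ_3 - Δ_2) = -21
Clamped end conditions give two more equations: 2h_0·M_0 + h_0·M_1 = 6(Δ_0 - S'(0)) = -21 and h_3·M_3 + 2h_3·M_4 = 6(S'(8) - Δ_3) = 9.
Forward elimination and back-substitution give M_0 = -731/112, M_1 = 143/56, M_2 = 37/16, M_3 = -241/56, M_4 = 493/112.
On [0, 2], S(t) = 9 + 1·t - 731/224·t² + 339/448·t³.
With t = 1/2: S(1/2) = 31463/3584.

8.7787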